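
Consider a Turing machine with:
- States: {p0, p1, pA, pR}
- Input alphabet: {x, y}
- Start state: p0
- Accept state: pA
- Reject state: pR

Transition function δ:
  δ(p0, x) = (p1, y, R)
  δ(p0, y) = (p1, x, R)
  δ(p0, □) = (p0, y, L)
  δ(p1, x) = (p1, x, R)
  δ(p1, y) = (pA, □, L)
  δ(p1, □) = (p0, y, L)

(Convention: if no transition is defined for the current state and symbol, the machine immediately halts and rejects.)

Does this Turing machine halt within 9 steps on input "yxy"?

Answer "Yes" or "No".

Execution trace:
Initial: [p0]yxy
Step 1: δ(p0, y) = (p1, x, R) → x[p1]xy
Step 2: δ(p1, x) = (p1, x, R) → xx[p1]y
Step 3: δ(p1, y) = (pA, □, L) → x[pA]x□

The machine reaches the accept state pA and halts.
The machine halted after 3 steps (within the 9-step bound).

Answer: Yes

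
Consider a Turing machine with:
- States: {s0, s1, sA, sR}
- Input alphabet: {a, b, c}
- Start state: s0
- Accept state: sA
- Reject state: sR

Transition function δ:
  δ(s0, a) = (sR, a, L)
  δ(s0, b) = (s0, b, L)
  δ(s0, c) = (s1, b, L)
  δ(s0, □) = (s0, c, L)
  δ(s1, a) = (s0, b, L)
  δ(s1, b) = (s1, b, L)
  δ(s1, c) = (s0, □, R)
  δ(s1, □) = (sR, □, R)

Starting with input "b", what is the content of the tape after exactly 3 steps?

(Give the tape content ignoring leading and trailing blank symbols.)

Execution trace:
Initial: [s0]b
Step 1: δ(s0, b) = (s0, b, L) → [s0]□b
Step 2: δ(s0, □) = (s0, c, L) → [s0]□cb
Step 3: δ(s0, □) = (s0, c, L) → [s0]□ccb

After 3 steps, the tape (ignoring leading/trailing blanks) is: ccb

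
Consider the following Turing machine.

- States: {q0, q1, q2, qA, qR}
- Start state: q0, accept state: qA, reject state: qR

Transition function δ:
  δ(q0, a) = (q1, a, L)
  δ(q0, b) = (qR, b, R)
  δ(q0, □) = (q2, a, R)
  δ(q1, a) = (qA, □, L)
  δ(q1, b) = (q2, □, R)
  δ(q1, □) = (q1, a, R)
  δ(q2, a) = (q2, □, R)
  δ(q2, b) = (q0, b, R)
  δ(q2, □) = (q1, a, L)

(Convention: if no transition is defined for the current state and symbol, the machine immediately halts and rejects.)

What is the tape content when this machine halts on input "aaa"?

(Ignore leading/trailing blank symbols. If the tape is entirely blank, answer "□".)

Execution trace:
Initial: [q0]aaa
Step 1: δ(q0, a) = (q1, a, L) → [q1]□aaa
Step 2: δ(q1, □) = (q1, a, R) → a[q1]aaa
Step 3: δ(q1, a) = (qA, □, L) → [qA]a□aa

The machine reaches the accept state qA and halts.

Final tape (ignoring leading/trailing blanks): a□aa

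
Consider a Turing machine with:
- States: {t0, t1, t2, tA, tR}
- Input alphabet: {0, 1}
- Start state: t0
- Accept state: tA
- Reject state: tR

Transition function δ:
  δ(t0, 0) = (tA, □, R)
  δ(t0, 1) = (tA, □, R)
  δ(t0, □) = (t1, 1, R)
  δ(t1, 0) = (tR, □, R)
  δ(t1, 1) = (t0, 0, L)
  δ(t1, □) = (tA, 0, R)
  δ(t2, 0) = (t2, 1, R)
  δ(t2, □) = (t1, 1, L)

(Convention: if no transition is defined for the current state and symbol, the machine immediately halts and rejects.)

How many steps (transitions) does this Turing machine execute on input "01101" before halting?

Execution trace:
Initial: [t0]01101
Step 1: δ(t0, 0) = (tA, □, R) → □[tA]1101

The machine reaches the accept state tA and halts.

The machine executed 1 step before halting.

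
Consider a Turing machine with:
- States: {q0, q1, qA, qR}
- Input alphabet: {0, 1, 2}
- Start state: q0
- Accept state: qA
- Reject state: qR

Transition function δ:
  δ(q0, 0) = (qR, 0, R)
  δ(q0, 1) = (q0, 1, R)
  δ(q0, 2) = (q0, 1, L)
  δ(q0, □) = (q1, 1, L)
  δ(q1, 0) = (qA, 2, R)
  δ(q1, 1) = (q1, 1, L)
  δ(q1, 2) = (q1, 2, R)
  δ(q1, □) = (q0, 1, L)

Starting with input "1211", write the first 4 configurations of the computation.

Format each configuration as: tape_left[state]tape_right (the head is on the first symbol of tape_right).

Transitions applied:
Step 1: δ(q0, 1) = (q0, 1, R)
Step 2: δ(q0, 2) = (q0, 1, L)
Step 3: δ(q0, 1) = (q0, 1, R)

The first 4 configurations are:
[q0]1211 ⊢ 1[q0]211 ⊢ [q0]1111 ⊢ 1[q0]111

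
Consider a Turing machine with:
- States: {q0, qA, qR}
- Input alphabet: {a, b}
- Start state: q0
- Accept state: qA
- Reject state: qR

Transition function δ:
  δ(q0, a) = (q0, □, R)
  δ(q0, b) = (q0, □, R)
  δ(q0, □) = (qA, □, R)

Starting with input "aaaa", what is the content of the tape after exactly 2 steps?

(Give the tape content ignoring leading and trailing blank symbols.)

Execution trace:
Initial: [q0]aaaa
Step 1: δ(q0, a) = (q0, □, R) → □[q0]aaa
Step 2: δ(q0, a) = (q0, □, R) → □□[q0]aa

After 2 steps, the tape (ignoring leading/trailing blanks) is: aa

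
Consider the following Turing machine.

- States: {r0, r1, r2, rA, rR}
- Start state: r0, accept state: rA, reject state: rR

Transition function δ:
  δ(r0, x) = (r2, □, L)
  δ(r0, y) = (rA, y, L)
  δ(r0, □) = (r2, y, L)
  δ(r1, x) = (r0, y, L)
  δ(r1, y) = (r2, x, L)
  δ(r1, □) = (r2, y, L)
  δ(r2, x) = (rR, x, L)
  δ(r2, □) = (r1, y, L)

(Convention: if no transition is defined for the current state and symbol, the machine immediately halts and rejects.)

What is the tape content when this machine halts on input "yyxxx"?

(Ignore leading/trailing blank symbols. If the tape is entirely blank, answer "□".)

Execution trace:
Initial: [r0]yyxxx
Step 1: δ(r0, y) = (rA, y, L) → [rA]□yyxxx

The machine reaches the accept state rA and halts.

Final tape (ignoring leading/trailing blanks): yyxxx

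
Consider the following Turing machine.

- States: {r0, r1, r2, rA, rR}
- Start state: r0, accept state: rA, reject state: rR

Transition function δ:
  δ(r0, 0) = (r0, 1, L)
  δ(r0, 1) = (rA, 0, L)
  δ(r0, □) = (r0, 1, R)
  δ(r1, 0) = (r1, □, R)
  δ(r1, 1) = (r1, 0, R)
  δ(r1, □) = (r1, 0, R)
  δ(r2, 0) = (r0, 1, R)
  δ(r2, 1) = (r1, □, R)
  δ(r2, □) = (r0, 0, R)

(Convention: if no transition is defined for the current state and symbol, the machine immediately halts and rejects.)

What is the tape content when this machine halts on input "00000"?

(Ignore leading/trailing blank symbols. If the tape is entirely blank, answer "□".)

Execution trace:
Initial: [r0]00000
Step 1: δ(r0, 0) = (r0, 1, L) → [r0]□10000
Step 2: δ(r0, □) = (r0, 1, R) → 1[r0]10000
Step 3: δ(r0, 1) = (rA, 0, L) → [rA]100000

The machine reaches the accept state rA and halts.

Final tape (ignoring leading/trailing blanks): 100000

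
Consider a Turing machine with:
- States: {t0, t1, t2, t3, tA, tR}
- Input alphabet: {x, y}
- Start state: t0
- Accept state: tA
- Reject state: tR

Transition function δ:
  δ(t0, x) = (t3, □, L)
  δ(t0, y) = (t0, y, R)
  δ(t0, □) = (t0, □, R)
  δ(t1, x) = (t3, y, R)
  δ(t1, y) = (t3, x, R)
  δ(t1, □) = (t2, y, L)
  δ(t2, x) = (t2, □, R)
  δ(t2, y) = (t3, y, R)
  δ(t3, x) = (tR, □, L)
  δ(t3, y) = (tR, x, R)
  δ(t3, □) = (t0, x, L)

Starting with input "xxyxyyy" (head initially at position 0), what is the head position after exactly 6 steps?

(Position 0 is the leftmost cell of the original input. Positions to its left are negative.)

Execution trace (head position shown):
Step 0: [t0]xxyxyyy  (head at position 0)
Step 1: move left → [t3]□□xyxyyy  (head at position -1)
Step 2: move left → [t0]□x□xyxyyy  (head at position -2)
Step 3: move right → □[t0]x□xyxyyy  (head at position -1)
Step 4: move left → [t3]□□□xyxyyy  (head at position -2)
Step 5: move left → [t0]□x□□xyxyyy  (head at position -3)
Step 6: move right → □[t0]x□□xyxyyy  (head at position -2)

After 6 steps, the head is at position -2.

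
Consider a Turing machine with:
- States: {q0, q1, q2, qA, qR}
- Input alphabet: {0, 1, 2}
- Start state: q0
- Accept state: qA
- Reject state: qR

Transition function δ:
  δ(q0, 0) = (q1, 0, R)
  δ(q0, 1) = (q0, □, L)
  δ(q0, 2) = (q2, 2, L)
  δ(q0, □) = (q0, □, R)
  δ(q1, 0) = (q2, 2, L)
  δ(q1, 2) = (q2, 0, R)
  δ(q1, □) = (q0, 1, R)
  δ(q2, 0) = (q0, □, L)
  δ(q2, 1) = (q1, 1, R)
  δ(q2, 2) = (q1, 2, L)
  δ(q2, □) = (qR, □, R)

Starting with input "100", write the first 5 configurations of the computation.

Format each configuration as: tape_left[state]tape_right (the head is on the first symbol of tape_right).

Transitions applied:
Step 1: δ(q0, 1) = (q0, □, L)
Step 2: δ(q0, □) = (q0, □, R)
Step 3: δ(q0, □) = (q0, □, R)
Step 4: δ(q0, 0) = (q1, 0, R)

The first 5 configurations are:
[q0]100 ⊢ [q0]□□00 ⊢ □[q0]□00 ⊢ □□[q0]00 ⊢ □□0[q1]0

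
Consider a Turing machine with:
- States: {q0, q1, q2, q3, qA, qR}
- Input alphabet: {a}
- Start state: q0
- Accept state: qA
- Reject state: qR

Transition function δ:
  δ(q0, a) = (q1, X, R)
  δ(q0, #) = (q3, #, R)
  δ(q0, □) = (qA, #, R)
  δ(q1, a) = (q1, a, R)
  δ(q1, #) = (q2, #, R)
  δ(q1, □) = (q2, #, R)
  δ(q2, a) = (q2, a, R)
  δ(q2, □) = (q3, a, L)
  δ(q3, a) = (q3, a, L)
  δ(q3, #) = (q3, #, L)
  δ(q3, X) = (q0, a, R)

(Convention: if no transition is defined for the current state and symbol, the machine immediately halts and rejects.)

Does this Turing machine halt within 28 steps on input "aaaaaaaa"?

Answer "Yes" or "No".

Execution trace:
Initial: [q0]aaaaaaaa
Step 1: δ(q0, a) = (q1, X, R) → X[q1]aaaaaaa
Step 2: δ(q1, a) = (q1, a, R) → Xa[q1]aaaaaa
Step 3: δ(q1, a) = (q1, a, R) → Xaa[q1]aaaaa
Step 4: δ(q1, a) = (q1, a, R) → Xaaa[q1]aaaa
Step 5: δ(q1, a) = (q1, a, R) → Xaaaa[q1]aaa
Step 6: δ(q1, a) = (q1, a, R) → Xaaaaa[q1]aa
Step 7: δ(q1, a) = (q1, a, R) → Xaaaaaa[q1]a
Step 8: δ(q1, a) = (q1, a, R) → Xaaaaaaa[q1]□
Step 9: δ(q1, □) = (q2, #, R) → Xaaaaaaa#[q2]□
Step 10: δ(q2, □) = (q3, a, L) → Xaaaaaaa[q3]#a
Step 11: δ(q3, #) = (q3, #, L) → Xaaaaaa[q3]a#a
Step 12: δ(q3, a) = (q3, a, L) → Xaaaaa[q3]aa#a
Step 13: δ(q3, a) = (q3, a, L) → Xaaaa[q3]aaa#a
Step 14: δ(q3, a) = (q3, a, L) → Xaaa[q3]aaaa#a
Step 15: δ(q3, a) = (q3, a, L) → Xaa[q3]aaaaa#a
Step 16: δ(q3, a) = (q3, a, L) → Xa[q3]aaaaaa#a
Step 17: δ(q3, a) = (q3, a, L) → X[q3]aaaaaaa#a
Step 18: δ(q3, a) = (q3, a, L) → [q3]Xaaaaaaa#a
Step 19: δ(q3, X) = (q0, a, R) → a[q0]aaaaaaa#a
Step 20: δ(q0, a) = (q1, X, R) → aX[q1]aaaaaa#a
Step 21: δ(q1, a) = (q1, a, R) → aXa[q1]aaaaa#a
Step 22: δ(q1, a) = (q1, a, R) → aXaa[q1]aaaa#a
Step 23: δ(q1, a) = (q1, a, R) → aXaaa[q1]aaa#a
Step 24: δ(q1, a) = (q1, a, R) → aXaaaa[q1]aa#a
Step 25: δ(q1, a) = (q1, a, R) → aXaaaaa[q1]a#a
Step 26: δ(q1, a) = (q1, a, R) → aXaaaaaa[q1]#a
Step 27: δ(q1, #) = (q2, #, R) → aXaaaaaa#[q2]a
Step 28: δ(q2, a) = (q2, a, R) → aXaaaaaa#a[q2]□

The machine has not reached a halting state after 28 steps.
The machine did not halt within the 28-step bound.

Answer: No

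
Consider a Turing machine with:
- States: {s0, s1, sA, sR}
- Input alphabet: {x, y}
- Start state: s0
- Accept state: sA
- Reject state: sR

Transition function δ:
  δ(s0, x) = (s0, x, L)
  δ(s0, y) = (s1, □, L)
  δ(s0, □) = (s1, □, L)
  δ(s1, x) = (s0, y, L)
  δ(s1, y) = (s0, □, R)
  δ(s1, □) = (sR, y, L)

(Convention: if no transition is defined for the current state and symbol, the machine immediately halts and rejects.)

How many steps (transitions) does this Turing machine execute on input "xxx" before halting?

Execution trace:
Initial: [s0]xxx
Step 1: δ(s0, x) = (s0, x, L) → [s0]□xxx
Step 2: δ(s0, □) = (s1, □, L) → [s1]□□xxx
Step 3: δ(s1, □) = (sR, y, L) → [sR]□y□xxx

The machine reaches the reject state sR and halts.

The machine executed 3 steps before halting.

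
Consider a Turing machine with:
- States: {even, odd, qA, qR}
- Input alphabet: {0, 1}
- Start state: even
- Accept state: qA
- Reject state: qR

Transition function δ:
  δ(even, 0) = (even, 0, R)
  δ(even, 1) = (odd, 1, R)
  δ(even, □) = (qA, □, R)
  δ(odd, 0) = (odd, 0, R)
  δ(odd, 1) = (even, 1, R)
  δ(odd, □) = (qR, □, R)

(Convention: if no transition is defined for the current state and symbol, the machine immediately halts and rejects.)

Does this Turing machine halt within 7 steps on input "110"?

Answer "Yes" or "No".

Execution trace:
Initial: [even]110
Step 1: δ(even, 1) = (odd, 1, R) → 1[odd]10
Step 2: δ(odd, 1) = (even, 1, R) → 11[even]0
Step 3: δ(even, 0) = (even, 0, R) → 110[even]□
Step 4: δ(even, □) = (qA, □, R) → 110□[qA]□

The machine reaches the accept state qA and halts.
The machine halted after 4 steps (within the 7-step bound).

Answer: Yes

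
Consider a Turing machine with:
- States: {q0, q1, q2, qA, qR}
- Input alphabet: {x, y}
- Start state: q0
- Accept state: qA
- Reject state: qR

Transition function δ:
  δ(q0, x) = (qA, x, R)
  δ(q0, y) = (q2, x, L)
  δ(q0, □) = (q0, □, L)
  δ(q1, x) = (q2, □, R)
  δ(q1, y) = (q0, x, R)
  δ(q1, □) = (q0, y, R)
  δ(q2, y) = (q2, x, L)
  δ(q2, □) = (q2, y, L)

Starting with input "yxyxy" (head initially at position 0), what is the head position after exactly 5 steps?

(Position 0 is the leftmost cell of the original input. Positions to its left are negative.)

Execution trace (head position shown):
Step 0: [q0]yxyxy  (head at position 0)
Step 1: move left → [q2]□xxyxy  (head at position -1)
Step 2: move left → [q2]□yxxyxy  (head at position -2)
Step 3: move left → [q2]□yyxxyxy  (head at position -3)
Step 4: move left → [q2]□yyyxxyxy  (head at position -4)
Step 5: move left → [q2]□yyyyxxyxy  (head at position -5)

After 5 steps, the head is at position -5.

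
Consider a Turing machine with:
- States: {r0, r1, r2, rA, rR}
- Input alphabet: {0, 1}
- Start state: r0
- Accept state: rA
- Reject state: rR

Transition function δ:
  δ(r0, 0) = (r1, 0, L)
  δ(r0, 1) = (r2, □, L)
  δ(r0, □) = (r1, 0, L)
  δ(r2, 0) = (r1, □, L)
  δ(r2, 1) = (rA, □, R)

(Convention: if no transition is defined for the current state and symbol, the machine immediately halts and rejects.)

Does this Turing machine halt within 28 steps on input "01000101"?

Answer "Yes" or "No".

Execution trace:
Initial: [r0]01000101
Step 1: δ(r0, 0) = (r1, 0, L) → [r1]□01000101

No transition is defined for δ(r1, □). By convention the machine halts and rejects.
The machine halted after 1 step (within the 28-step bound).

Answer: Yes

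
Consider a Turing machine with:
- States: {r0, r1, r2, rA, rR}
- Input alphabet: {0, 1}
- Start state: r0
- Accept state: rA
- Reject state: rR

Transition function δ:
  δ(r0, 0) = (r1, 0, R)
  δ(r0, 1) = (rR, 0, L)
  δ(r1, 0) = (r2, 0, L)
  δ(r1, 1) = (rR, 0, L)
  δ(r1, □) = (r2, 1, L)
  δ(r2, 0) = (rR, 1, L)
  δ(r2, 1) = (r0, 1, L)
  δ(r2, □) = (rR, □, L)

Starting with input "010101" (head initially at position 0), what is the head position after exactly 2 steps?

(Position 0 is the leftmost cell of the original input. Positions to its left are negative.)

Execution trace (head position shown):
Step 0: [r0]010101  (head at position 0)
Step 1: move right → 0[r1]10101  (head at position 1)
Step 2: move left → [rR]000101  (head at position 0)

After 2 steps, the head is at position 0.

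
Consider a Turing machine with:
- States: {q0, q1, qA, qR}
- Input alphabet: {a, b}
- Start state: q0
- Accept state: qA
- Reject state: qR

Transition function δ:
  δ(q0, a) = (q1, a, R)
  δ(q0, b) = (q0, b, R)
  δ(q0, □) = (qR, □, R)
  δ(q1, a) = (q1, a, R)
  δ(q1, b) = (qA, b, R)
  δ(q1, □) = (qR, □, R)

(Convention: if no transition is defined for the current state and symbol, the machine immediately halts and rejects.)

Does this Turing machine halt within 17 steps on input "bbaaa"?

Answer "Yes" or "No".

Execution trace:
Initial: [q0]bbaaa
Step 1: δ(q0, b) = (q0, b, R) → b[q0]baaa
Step 2: δ(q0, b) = (q0, b, R) → bb[q0]aaa
Step 3: δ(q0, a) = (q1, a, R) → bba[q1]aa
Step 4: δ(q1, a) = (q1, a, R) → bbaa[q1]a
Step 5: δ(q1, a) = (q1, a, R) → bbaaa[q1]□
Step 6: δ(q1, □) = (qR, □, R) → bbaaa□[qR]□

The machine reaches the reject state qR and halts.
The machine halted after 6 steps (within the 17-step bound).

Answer: Yes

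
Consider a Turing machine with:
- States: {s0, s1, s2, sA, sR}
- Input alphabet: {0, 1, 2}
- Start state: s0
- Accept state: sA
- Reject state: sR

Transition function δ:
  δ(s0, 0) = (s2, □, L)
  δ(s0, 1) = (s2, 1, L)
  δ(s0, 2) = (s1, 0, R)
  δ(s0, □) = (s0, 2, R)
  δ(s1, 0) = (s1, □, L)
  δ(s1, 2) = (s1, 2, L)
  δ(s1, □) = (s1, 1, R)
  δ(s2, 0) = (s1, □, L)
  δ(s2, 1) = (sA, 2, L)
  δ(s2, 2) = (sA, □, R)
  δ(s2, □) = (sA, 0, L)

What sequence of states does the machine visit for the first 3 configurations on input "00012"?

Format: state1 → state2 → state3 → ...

Execution trace:
Initial: [s0]00012
Step 1: δ(s0, 0) = (s2, □, L) → [s2]□□0012
Step 2: δ(s2, □) = (sA, 0, L) → [sA]□0□0012

The machine reaches the accept state sA and halts.

State sequence: s0 → s2 → sA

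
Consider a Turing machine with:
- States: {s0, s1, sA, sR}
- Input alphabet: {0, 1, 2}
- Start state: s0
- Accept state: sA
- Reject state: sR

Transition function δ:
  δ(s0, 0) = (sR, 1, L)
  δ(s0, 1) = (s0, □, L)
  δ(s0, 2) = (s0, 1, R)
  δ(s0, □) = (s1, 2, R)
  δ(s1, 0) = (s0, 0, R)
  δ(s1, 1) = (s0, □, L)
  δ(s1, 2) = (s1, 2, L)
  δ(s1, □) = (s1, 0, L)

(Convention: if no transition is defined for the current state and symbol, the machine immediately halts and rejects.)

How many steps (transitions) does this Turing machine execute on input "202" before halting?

Execution trace:
Initial: [s0]202
Step 1: δ(s0, 2) = (s0, 1, R) → 1[s0]02
Step 2: δ(s0, 0) = (sR, 1, L) → [sR]112

The machine reaches the reject state sR and halts.

The machine executed 2 steps before halting.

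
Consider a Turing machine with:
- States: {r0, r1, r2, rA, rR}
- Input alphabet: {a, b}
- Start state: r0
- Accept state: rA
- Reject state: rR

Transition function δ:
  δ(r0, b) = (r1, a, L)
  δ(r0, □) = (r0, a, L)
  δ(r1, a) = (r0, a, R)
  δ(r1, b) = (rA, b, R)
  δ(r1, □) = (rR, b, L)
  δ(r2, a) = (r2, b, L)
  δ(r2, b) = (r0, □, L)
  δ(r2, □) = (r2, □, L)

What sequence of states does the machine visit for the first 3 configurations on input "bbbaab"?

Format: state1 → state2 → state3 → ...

Execution trace:
Initial: [r0]bbbaab
Step 1: δ(r0, b) = (r1, a, L) → [r1]□abbaab
Step 2: δ(r1, □) = (rR, b, L) → [rR]□babbaab

The machine reaches the reject state rR and halts.

State sequence: r0 → r1 → rR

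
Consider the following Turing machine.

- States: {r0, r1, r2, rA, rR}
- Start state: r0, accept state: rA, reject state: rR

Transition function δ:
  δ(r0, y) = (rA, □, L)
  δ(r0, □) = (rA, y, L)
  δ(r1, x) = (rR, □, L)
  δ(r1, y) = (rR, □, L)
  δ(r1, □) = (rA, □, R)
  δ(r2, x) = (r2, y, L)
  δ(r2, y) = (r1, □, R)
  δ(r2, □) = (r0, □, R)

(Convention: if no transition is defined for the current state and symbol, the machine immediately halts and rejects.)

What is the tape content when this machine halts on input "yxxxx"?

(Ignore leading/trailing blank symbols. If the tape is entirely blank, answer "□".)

Execution trace:
Initial: [r0]yxxxx
Step 1: δ(r0, y) = (rA, □, L) → [rA]□□xxxx

The machine reaches the accept state rA and halts.

Final tape (ignoring leading/trailing blanks): xxxx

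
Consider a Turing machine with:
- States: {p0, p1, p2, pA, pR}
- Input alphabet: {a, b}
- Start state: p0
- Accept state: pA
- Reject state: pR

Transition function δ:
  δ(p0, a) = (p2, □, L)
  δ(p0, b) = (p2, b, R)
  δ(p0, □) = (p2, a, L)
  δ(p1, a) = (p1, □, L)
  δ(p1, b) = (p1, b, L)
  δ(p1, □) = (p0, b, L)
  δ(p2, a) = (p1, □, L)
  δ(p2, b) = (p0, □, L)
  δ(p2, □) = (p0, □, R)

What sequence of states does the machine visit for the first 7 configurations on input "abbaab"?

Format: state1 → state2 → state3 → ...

Execution trace:
Initial: [p0]abbaab
Step 1: δ(p0, a) = (p2, □, L) → [p2]□□bbaab
Step 2: δ(p2, □) = (p0, □, R) → □[p0]□bbaab
Step 3: δ(p0, □) = (p2, a, L) → [p2]□abbaab
Step 4: δ(p2, □) = (p0, □, R) → □[p0]abbaab
Step 5: δ(p0, a) = (p2, □, L) → [p2]□□bbaab
Step 6: δ(p2, □) = (p0, □, R) → □[p0]□bbaab

State sequence: p0 → p2 → p0 → p2 → p0 → p2 → p0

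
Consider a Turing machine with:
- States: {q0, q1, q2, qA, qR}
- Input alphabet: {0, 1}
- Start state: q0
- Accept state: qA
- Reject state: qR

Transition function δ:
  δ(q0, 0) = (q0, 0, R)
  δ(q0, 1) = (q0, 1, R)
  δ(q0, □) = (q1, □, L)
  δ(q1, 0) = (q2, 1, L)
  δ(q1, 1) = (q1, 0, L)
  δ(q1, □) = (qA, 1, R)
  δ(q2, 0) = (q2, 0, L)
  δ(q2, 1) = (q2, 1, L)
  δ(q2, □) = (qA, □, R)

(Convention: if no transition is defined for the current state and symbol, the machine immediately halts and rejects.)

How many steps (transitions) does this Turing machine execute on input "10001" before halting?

Execution trace:
Initial: [q0]10001
Step 1: δ(q0, 1) = (q0, 1, R) → 1[q0]0001
Step 2: δ(q0, 0) = (q0, 0, R) → 10[q0]001
Step 3: δ(q0, 0) = (q0, 0, R) → 100[q0]01
Step 4: δ(q0, 0) = (q0, 0, R) → 1000[q0]1
Step 5: δ(q0, 1) = (q0, 1, R) → 10001[q0]□
Step 6: δ(q0, □) = (q1, □, L) → 1000[q1]1□
Step 7: δ(q1, 1) = (q1, 0, L) → 100[q1]00□
Step 8: δ(q1, 0) = (q2, 1, L) → 10[q2]010□
Step 9: δ(q2, 0) = (q2, 0, L) → 1[q2]0010□
Step 10: δ(q2, 0) = (q2, 0, L) → [q2]10010□
Step 11: δ(q2, 1) = (q2, 1, L) → [q2]□10010□
Step 12: δ(q2, □) = (qA, □, R) → □[qA]10010□

The machine reaches the accept state qA and halts.

The machine executed 12 steps before halting.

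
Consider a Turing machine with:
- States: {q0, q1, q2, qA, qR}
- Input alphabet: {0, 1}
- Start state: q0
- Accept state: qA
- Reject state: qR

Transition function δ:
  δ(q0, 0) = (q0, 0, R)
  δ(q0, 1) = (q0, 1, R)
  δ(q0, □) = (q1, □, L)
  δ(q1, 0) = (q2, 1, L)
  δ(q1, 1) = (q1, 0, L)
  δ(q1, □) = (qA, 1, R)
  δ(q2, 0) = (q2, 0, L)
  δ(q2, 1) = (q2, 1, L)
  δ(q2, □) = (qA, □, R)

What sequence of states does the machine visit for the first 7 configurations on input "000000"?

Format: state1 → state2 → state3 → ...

Execution trace:
Initial: [q0]000000
Step 1: δ(q0, 0) = (q0, 0, R) → 0[q0]00000
Step 2: δ(q0, 0) = (q0, 0, R) → 00[q0]0000
Step 3: δ(q0, 0) = (q0, 0, R) → 000[q0]000
Step 4: δ(q0, 0) = (q0, 0, R) → 0000[q0]00
Step 5: δ(q0, 0) = (q0, 0, R) → 00000[q0]0
Step 6: δ(q0, 0) = (q0, 0, R) → 000000[q0]□

State sequence: q0 → q0 → q0 → q0 → q0 → q0 → q0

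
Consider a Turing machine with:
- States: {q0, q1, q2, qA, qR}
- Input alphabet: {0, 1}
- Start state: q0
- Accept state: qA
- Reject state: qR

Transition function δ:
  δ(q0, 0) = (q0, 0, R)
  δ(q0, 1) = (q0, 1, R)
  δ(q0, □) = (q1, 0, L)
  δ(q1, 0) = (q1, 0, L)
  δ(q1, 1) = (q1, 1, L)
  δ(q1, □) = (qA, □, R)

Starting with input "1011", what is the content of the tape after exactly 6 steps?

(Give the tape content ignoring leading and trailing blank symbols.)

Execution trace:
Initial: [q0]1011
Step 1: δ(q0, 1) = (q0, 1, R) → 1[q0]011
Step 2: δ(q0, 0) = (q0, 0, R) → 10[q0]11
Step 3: δ(q0, 1) = (q0, 1, R) → 101[q0]1
Step 4: δ(q0, 1) = (q0, 1, R) → 1011[q0]□
Step 5: δ(q0, □) = (q1, 0, L) → 101[q1]10
Step 6: δ(q1, 1) = (q1, 1, L) → 10[q1]110

After 6 steps, the tape (ignoring leading/trailing blanks) is: 10110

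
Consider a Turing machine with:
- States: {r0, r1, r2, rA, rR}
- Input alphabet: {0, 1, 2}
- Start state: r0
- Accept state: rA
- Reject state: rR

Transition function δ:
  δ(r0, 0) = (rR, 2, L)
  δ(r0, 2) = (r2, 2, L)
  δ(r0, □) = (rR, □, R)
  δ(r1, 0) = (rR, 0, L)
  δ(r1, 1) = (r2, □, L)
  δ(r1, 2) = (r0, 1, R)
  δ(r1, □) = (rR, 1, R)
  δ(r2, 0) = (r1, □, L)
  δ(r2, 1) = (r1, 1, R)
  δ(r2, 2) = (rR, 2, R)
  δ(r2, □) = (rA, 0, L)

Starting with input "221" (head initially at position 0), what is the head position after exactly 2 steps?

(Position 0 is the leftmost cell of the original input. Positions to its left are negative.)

Execution trace (head position shown):
Step 0: [r0]221  (head at position 0)
Step 1: move left → [r2]□221  (head at position -1)
Step 2: move left → [rA]□0221  (head at position -2)

After 2 steps, the head is at position -2.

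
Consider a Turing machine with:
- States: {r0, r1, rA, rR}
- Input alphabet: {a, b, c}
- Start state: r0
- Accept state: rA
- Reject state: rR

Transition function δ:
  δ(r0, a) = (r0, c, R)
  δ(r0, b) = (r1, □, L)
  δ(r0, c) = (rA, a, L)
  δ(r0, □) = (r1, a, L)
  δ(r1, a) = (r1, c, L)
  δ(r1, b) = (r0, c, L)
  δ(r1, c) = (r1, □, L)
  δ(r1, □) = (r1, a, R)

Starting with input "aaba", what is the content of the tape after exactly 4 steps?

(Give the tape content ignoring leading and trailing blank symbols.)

Execution trace:
Initial: [r0]aaba
Step 1: δ(r0, a) = (r0, c, R) → c[r0]aba
Step 2: δ(r0, a) = (r0, c, R) → cc[r0]ba
Step 3: δ(r0, b) = (r1, □, L) → c[r1]c□a
Step 4: δ(r1, c) = (r1, □, L) → [r1]c□□a

After 4 steps, the tape (ignoring leading/trailing blanks) is: c□□a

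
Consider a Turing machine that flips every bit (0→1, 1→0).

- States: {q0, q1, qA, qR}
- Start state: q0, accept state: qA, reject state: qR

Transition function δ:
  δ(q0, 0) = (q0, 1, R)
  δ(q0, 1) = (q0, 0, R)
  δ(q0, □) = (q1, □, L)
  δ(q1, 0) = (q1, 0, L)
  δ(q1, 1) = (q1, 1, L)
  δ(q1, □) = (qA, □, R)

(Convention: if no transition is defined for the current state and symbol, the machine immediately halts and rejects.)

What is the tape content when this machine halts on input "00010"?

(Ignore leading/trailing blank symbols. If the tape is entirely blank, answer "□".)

Execution trace:
Initial: [q0]00010
Step 1: δ(q0, 0) = (q0, 1, R) → 1[q0]0010
Step 2: δ(q0, 0) = (q0, 1, R) → 11[q0]010
Step 3: δ(q0, 0) = (q0, 1, R) → 111[q0]10
Step 4: δ(q0, 1) = (q0, 0, R) → 1110[q0]0
Step 5: δ(q0, 0) = (q0, 1, R) → 11101[q0]□
Step 6: δ(q0, □) = (q1, □, L) → 1110[q1]1□
Step 7: δ(q1, 1) = (q1, 1, L) → 111[q1]01□
Step 8: δ(q1, 0) = (q1, 0, L) → 11[q1]101□
Step 9: δ(q1, 1) = (q1, 1, L) → 1[q1]1101□
Step 10: δ(q1, 1) = (q1, 1, L) → [q1]11101□
Step 11: δ(q1, 1) = (q1, 1, L) → [q1]□11101□
Step 12: δ(q1, □) = (qA, □, R) → □[qA]11101□

The machine reaches the accept state qA and halts.

Final tape (ignoring leading/trailing blanks): 11101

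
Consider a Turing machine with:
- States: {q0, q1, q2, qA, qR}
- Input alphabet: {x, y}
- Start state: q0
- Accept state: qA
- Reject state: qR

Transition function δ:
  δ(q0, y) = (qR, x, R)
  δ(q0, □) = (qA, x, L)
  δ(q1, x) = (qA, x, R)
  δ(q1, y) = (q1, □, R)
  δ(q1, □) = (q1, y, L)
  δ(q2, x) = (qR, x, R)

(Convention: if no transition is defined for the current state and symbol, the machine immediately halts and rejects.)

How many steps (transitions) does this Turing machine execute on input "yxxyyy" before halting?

Execution trace:
Initial: [q0]yxxyyy
Step 1: δ(q0, y) = (qR, x, R) → x[qR]xxyyy

The machine reaches the reject state qR and halts.

The machine executed 1 step before halting.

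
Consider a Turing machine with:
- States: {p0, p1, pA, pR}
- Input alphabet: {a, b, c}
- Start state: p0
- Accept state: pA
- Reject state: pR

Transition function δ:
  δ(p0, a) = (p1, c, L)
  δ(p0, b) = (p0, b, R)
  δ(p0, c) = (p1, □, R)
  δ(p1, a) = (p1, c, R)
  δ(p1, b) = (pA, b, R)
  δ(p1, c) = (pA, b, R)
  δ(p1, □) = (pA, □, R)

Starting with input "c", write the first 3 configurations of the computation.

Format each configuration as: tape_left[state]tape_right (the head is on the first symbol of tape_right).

Transitions applied:
Step 1: δ(p0, c) = (p1, □, R)
Step 2: δ(p1, □) = (pA, □, R)

The first 3 configurations are:
[p0]c ⊢ □[p1]□ ⊢ □□[pA]□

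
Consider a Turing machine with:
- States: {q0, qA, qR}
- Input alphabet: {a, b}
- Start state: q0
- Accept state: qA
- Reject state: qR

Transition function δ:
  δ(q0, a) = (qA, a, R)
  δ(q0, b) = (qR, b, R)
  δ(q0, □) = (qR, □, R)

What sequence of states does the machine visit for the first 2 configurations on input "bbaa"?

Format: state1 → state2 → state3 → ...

Execution trace:
Initial: [q0]bbaa
Step 1: δ(q0, b) = (qR, b, R) → b[qR]baa

The machine reaches the reject state qR and halts.

State sequence: q0 → qR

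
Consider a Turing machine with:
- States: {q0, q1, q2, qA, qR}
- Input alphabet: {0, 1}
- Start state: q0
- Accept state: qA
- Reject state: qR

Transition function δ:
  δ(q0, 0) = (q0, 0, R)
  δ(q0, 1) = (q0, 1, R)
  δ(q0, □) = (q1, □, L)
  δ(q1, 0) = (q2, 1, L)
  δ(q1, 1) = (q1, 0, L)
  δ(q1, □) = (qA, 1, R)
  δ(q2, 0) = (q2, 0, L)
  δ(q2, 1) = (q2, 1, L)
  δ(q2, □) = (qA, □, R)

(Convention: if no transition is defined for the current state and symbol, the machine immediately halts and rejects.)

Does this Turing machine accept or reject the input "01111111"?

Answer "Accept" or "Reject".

Execution trace:
Initial: [q0]01111111
Step 1: δ(q0, 0) = (q0, 0, R) → 0[q0]1111111
Step 2: δ(q0, 1) = (q0, 1, R) → 01[q0]111111
Step 3: δ(q0, 1) = (q0, 1, R) → 011[q0]11111
Step 4: δ(q0, 1) = (q0, 1, R) → 0111[q0]1111
Step 5: δ(q0, 1) = (q0, 1, R) → 01111[q0]111
Step 6: δ(q0, 1) = (q0, 1, R) → 011111[q0]11
Step 7: δ(q0, 1) = (q0, 1, R) → 0111111[q0]1
Step 8: δ(q0, 1) = (q0, 1, R) → 01111111[q0]□
Step 9: δ(q0, □) = (q1, □, L) → 0111111[q1]1□
Step 10: δ(q1, 1) = (q1, 0, L) → 011111[q1]10□
Step 11: δ(q1, 1) = (q1, 0, L) → 01111[q1]100□
Step 12: δ(q1, 1) = (q1, 0, L) → 0111[q1]1000□
Step 13: δ(q1, 1) = (q1, 0, L) → 011[q1]10000□
Step 14: δ(q1, 1) = (q1, 0, L) → 01[q1]100000□
Step 15: δ(q1, 1) = (q1, 0, L) → 0[q1]1000000□
Step 16: δ(q1, 1) = (q1, 0, L) → [q1]00000000□
Step 17: δ(q1, 0) = (q2, 1, L) → [q2]□10000000□
Step 18: δ(q2, □) = (qA, □, R) → □[qA]10000000□

The machine reaches the accept state qA and halts.

Answer: Accept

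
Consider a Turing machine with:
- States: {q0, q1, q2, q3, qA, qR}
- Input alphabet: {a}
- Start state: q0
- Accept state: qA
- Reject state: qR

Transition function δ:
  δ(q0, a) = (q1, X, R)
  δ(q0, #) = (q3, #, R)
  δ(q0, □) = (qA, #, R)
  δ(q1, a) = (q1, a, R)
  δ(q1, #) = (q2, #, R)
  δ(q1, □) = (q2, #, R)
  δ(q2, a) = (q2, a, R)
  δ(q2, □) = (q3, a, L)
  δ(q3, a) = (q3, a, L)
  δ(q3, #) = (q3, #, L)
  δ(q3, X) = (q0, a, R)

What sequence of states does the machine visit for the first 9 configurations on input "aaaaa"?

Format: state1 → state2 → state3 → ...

Execution trace:
Initial: [q0]aaaaa
Step 1: δ(q0, a) = (q1, X, R) → X[q1]aaaa
Step 2: δ(q1, a) = (q1, a, R) → Xa[q1]aaa
Step 3: δ(q1, a) = (q1, a, R) → Xaa[q1]aa
Step 4: δ(q1, a) = (q1, a, R) → Xaaa[q1]a
Step 5: δ(q1, a) = (q1, a, R) → Xaaaa[q1]□
Step 6: δ(q1, □) = (q2, #, R) → Xaaaa#[q2]□
Step 7: δ(q2, □) = (q3, a, L) → Xaaaa[q3]#a
Step 8: δ(q3, #) = (q3, #, L) → Xaaa[q3]a#a

State sequence: q0 → q1 → q1 → q1 → q1 → q1 → q2 → q3 → q3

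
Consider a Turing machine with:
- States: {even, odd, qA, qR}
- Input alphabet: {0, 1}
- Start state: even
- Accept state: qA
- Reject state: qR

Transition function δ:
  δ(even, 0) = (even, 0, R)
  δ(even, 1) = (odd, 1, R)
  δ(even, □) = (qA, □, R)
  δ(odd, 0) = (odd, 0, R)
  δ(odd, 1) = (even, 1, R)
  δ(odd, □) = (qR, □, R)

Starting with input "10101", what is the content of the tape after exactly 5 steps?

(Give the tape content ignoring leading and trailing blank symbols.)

Execution trace:
Initial: [even]10101
Step 1: δ(even, 1) = (odd, 1, R) → 1[odd]0101
Step 2: δ(odd, 0) = (odd, 0, R) → 10[odd]101
Step 3: δ(odd, 1) = (even, 1, R) → 101[even]01
Step 4: δ(even, 0) = (even, 0, R) → 1010[even]1
Step 5: δ(even, 1) = (odd, 1, R) → 10101[odd]□

After 5 steps, the tape (ignoring leading/trailing blanks) is: 10101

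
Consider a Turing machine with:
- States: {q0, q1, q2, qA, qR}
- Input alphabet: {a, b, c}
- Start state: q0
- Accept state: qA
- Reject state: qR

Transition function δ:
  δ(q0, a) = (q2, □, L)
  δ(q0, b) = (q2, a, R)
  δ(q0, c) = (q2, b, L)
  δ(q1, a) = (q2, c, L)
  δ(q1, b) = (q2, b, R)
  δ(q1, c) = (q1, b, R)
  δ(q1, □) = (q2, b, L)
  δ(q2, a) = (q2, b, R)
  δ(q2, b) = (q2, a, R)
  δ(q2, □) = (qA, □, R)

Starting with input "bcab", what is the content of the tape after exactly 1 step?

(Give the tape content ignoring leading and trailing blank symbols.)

Execution trace:
Initial: [q0]bcab
Step 1: δ(q0, b) = (q2, a, R) → a[q2]cab

No transition is defined for δ(q2, c). By convention the machine halts and rejects.

After 1 step, the tape (ignoring leading/trailing blanks) is: acab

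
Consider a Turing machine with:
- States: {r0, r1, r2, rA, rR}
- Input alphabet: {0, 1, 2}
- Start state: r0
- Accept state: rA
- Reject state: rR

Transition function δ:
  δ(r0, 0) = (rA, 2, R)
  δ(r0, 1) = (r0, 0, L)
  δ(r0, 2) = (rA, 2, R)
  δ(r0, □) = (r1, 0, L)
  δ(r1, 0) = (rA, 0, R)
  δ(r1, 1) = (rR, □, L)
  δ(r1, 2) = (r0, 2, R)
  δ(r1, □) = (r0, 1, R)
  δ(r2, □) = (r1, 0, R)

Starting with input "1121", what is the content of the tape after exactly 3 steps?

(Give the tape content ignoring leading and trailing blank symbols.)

Execution trace:
Initial: [r0]1121
Step 1: δ(r0, 1) = (r0, 0, L) → [r0]□0121
Step 2: δ(r0, □) = (r1, 0, L) → [r1]□00121
Step 3: δ(r1, □) = (r0, 1, R) → 1[r0]00121

After 3 steps, the tape (ignoring leading/trailing blanks) is: 100121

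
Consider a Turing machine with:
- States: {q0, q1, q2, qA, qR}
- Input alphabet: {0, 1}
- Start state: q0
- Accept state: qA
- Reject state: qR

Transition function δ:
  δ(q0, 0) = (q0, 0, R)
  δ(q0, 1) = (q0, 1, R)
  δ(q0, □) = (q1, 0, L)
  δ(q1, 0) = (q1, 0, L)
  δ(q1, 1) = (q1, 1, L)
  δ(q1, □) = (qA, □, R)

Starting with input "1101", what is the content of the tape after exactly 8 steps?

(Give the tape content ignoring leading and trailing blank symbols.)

Execution trace:
Initial: [q0]1101
Step 1: δ(q0, 1) = (q0, 1, R) → 1[q0]101
Step 2: δ(q0, 1) = (q0, 1, R) → 11[q0]01
Step 3: δ(q0, 0) = (q0, 0, R) → 110[q0]1
Step 4: δ(q0, 1) = (q0, 1, R) → 1101[q0]□
Step 5: δ(q0, □) = (q1, 0, L) → 110[q1]10
Step 6: δ(q1, 1) = (q1, 1, L) → 11[q1]010
Step 7: δ(q1, 0) = (q1, 0, L) → 1[q1]1010
Step 8: δ(q1, 1) = (q1, 1, L) → [q1]11010

After 8 steps, the tape (ignoring leading/trailing blanks) is: 11010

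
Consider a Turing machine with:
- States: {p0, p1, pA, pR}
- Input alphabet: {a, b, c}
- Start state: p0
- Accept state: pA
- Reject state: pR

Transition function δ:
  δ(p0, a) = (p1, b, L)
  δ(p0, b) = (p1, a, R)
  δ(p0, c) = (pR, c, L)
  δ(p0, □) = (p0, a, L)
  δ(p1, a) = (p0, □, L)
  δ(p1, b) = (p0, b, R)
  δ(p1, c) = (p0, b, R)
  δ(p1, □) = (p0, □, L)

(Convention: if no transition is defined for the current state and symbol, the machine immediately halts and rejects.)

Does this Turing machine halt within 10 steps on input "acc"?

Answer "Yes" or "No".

Execution trace:
Initial: [p0]acc
Step 1: δ(p0, a) = (p1, b, L) → [p1]□bcc
Step 2: δ(p1, □) = (p0, □, L) → [p0]□□bcc
Step 3: δ(p0, □) = (p0, a, L) → [p0]□a□bcc
Step 4: δ(p0, □) = (p0, a, L) → [p0]□aa□bcc
Step 5: δ(p0, □) = (p0, a, L) → [p0]□aaa□bcc
Step 6: δ(p0, □) = (p0, a, L) → [p0]□aaaa□bcc
Step 7: δ(p0, □) = (p0, a, L) → [p0]□aaaaa□bcc
Step 8: δ(p0, □) = (p0, a, L) → [p0]□aaaaaa□bcc
Step 9: δ(p0, □) = (p0, a, L) → [p0]□aaaaaaa□bcc
Step 10: δ(p0, □) = (p0, a, L) → [p0]□aaaaaaaa□bcc

The machine has not reached a halting state after 10 steps.
The machine did not halt within the 10-step bound.

Answer: No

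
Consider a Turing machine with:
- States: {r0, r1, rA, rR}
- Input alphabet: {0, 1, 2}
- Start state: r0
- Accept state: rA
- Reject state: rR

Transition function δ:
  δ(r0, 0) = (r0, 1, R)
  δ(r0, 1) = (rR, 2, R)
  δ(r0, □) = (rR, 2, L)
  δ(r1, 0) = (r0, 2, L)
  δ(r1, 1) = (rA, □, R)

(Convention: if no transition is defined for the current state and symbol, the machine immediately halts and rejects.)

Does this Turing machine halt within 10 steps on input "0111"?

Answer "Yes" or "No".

Execution trace:
Initial: [r0]0111
Step 1: δ(r0, 0) = (r0, 1, R) → 1[r0]111
Step 2: δ(r0, 1) = (rR, 2, R) → 12[rR]11

The machine reaches the reject state rR and halts.
The machine halted after 2 steps (within the 10-step bound).

Answer: Yes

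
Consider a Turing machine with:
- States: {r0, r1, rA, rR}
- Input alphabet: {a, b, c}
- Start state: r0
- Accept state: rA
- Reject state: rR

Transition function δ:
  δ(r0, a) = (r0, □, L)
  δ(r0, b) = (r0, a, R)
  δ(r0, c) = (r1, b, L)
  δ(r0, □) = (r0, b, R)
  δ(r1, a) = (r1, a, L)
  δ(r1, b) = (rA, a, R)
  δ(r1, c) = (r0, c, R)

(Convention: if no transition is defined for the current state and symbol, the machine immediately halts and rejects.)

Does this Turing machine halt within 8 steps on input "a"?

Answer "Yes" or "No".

Execution trace:
Initial: [r0]a
Step 1: δ(r0, a) = (r0, □, L) → [r0]□□
Step 2: δ(r0, □) = (r0, b, R) → b[r0]□
Step 3: δ(r0, □) = (r0, b, R) → bb[r0]□
Step 4: δ(r0, □) = (r0, b, R) → bbb[r0]□
Step 5: δ(r0, □) = (r0, b, R) → bbbb[r0]□
Step 6: δ(r0, □) = (r0, b, R) → bbbbb[r0]□
Step 7: δ(r0, □) = (r0, b, R) → bbbbbb[r0]□
Step 8: δ(r0, □) = (r0, b, R) → bbbbbbb[r0]□

The machine has not reached a halting state after 8 steps.
The machine did not halt within the 8-step bound.

Answer: No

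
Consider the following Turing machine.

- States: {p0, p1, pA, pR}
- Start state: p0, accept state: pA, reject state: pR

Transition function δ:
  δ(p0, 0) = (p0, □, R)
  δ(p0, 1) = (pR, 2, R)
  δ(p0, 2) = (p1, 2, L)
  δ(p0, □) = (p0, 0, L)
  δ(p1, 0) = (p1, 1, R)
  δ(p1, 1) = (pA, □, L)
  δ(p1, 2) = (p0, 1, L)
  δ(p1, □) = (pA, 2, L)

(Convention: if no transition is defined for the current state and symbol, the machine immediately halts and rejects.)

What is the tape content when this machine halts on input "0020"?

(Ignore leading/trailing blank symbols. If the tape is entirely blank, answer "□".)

Execution trace:
Initial: [p0]0020
Step 1: δ(p0, 0) = (p0, □, R) → □[p0]020
Step 2: δ(p0, 0) = (p0, □, R) → □□[p0]20
Step 3: δ(p0, 2) = (p1, 2, L) → □[p1]□20
Step 4: δ(p1, □) = (pA, 2, L) → [pA]□220

The machine reaches the accept state pA and halts.

Final tape (ignoring leading/trailing blanks): 220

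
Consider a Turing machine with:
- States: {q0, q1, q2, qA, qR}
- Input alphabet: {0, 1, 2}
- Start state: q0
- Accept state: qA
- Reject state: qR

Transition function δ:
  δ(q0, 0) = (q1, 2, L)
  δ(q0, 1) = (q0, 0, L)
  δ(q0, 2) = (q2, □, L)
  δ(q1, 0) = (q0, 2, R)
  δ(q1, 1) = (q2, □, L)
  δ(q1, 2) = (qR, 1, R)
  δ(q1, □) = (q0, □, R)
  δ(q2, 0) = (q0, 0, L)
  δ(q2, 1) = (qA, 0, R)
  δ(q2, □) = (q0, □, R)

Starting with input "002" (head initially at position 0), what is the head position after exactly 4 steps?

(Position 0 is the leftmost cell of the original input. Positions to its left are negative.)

Execution trace (head position shown):
Step 0: [q0]002  (head at position 0)
Step 1: move left → [q1]□202  (head at position -1)
Step 2: move right → □[q0]202  (head at position 0)
Step 3: move left → [q2]□□02  (head at position -1)
Step 4: move right → □[q0]□02  (head at position 0)

After 4 steps, the head is at position 0.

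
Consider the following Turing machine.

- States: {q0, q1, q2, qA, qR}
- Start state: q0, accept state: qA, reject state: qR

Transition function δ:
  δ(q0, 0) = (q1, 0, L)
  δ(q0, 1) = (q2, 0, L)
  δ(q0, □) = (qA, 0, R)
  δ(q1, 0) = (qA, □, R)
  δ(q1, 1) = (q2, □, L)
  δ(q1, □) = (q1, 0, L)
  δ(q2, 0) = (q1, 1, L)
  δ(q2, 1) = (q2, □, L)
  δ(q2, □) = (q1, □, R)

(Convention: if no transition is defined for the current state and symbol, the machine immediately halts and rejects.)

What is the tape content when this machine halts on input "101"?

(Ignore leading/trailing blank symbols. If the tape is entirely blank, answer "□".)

Execution trace:
Initial: [q0]101
Step 1: δ(q0, 1) = (q2, 0, L) → [q2]□001
Step 2: δ(q2, □) = (q1, □, R) → □[q1]001
Step 3: δ(q1, 0) = (qA, □, R) → □□[qA]01

The machine reaches the accept state qA and halts.

Final tape (ignoring leading/trailing blanks): 01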